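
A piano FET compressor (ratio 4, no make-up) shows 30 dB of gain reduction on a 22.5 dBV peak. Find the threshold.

Input is 40 dB above T (since output overshoot × R = input overshoot: (-7.5 − T)·4 = 22.5 − T gives T = -17.5 dBV).
Check: -17.5 + (22.5 − (-17.5))/4 = -17.5 + 10 = -7.5 dBV. ✓

-17.5 dBV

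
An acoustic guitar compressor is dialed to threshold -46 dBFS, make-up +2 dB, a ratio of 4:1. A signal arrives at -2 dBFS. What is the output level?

-33 dBFS

Overshoot: -2 − (-46) = 44 dB.
The 44 dB excess becomes 11 dB after 4:1 reduction.
That puts the output at -35 dBFS; make-up adds 2 dB, giving -33 dBFS.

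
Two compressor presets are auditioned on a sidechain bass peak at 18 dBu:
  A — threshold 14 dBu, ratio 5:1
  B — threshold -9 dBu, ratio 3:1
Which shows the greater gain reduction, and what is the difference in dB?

B, by 14.8 dB

A: GR = 4 − 4/5 = 3.2 dB.
B: GR = 27 − 27/3 = 18 dB.
B reduces 14.8 dB more.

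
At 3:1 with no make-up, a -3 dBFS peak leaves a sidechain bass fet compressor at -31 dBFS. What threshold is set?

Gain reduction = -3 − (-31) = 28 dB; output overshoot = GR / (R − 1) = 28 / 2 = 14 dB.
Threshold = output − output overshoot = -31 − 14 = -45 dBFS.

-45 dBFS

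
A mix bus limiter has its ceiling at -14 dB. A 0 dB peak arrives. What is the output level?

-14 dB

The limiter clamps the peak to its -14 dB ceiling.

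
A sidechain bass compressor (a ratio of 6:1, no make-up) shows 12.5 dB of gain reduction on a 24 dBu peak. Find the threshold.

9 dBu

Let T be the threshold. Output overshoot = (input overshoot)/R, so 11.5 − T = (24 − T)/6.
6·(11.5 − T) = 24 − T → 5·T = 69 − 24 = 45.
T = 45/5 = 9 dBu.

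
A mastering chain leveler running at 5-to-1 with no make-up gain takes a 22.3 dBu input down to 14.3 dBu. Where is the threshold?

12.3 dBu

Input is 10 dB above T (since output overshoot × R = input overshoot: (14.3 − T)·5 = 22.3 − T gives T = 12.3 dBu).
Check: 12.3 + (22.3 − 12.3)/5 = 12.3 + 2 = 14.3 dBu. ✓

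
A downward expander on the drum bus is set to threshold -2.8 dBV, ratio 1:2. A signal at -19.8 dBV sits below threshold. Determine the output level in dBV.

-36.8 dBV

Below threshold, a 1:2 expander applies gain = (2−1)×(T − x) of attenuation.
(2−1) × 17 = 17 dB, so output = -19.8 − 17 = -36.8 dBV.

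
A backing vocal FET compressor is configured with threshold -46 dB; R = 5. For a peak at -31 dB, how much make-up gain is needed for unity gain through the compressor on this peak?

12 dB

The peak compresses to -46 + 15/5 = -43 dB.
To reach -31 dB requires -31 − (-43) = 12 dB of make-up.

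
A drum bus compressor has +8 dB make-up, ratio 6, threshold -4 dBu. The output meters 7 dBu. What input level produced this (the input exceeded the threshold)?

Remove make-up: 7 − 8 = -1 dBu.
Post-compression overshoot = -1 − (-4) = 3 dB.
Undo the ratio: input overshoot = 3 × 6 = 18 dB, giving input = 14 dBu.

14 dBu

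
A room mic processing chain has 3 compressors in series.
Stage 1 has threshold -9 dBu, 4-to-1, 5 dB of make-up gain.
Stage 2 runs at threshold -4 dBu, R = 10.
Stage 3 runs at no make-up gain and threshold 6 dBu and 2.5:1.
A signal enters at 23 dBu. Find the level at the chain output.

-3.2 dBu

Stage 1: 32 dB above -9 dBu, reduced 4:1 to 8 dB above → -1 dBu; +5 dB make-up → 4 dBu.
Stage 2: 8 dB above -4 dBu, reduced 10:1 to 0.8 dB above → -3.2 dBu.
Stage 3: below threshold (-3.2 ≤ 6); passes unchanged; output -3.2 dBu.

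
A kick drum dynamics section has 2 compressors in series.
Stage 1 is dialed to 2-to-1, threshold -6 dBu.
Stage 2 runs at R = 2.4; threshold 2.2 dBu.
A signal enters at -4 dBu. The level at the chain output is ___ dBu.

Stage 1: 2 dB above -6 dBu, reduced 2:1 to 1 dB above → -5 dBu.
Stage 2: -5 dBu ≤ 2.2 dBu, so stage 2 doesn't engage; output -5 dBu.

-5 dBu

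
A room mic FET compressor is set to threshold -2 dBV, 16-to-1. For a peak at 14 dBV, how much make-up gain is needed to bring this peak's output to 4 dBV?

5 dB

Overshoot 16 dB → 16/16 = 1 dB after compression, so the compressed level is -2 + 1 = -1 dBV.
Make-up = target − compressed = 4 − (-1) = 5 dB.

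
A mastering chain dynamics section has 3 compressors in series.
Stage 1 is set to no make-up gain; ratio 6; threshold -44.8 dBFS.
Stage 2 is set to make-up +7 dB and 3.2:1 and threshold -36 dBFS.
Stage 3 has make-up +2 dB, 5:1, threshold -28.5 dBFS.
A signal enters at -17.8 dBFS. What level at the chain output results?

-31.3 dBFS

Stage 1: overshoot 27 dB → 27/6 = 4.5 dB → -40.3 dBFS.
Stage 2: below threshold (-40.3 ≤ -36); passes unchanged; make-up brings it to -33.3 dBFS.
Stage 3: -33.3 dBFS is at or below the -28.5 dBFS threshold — no compression; make-up brings it to -31.3 dBFS.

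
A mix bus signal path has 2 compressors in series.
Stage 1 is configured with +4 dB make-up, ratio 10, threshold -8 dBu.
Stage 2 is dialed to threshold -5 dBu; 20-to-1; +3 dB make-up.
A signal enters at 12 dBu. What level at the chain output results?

-1.85 dBu

Stage 1: 20 dB above -8 dBu, reduced 10:1 to 2 dB above → -6 dBu; +4 dB make-up → -2 dBu.
Stage 2: -2 dBu is 3 dB over -5 dBu; at 20:1 that becomes 0.15 dB over, giving -4.85 dBu; +3 dB make-up → -1.85 dBu.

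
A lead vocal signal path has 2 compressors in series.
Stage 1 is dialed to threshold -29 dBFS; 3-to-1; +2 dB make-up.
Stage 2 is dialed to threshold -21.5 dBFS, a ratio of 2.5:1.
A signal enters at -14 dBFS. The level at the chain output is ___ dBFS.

Stage 1: overshoot 15 dB → 15/3 = 5 dB → -24 dBFS; +2 dB make-up → -22 dBFS.
Stage 2: below threshold (-22 ≤ -21.5); passes unchanged; output -22 dBFS.

-22 dBFS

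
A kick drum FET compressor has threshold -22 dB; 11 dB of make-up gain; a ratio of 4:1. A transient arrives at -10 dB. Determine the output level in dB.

The input is 12 dB above the -22 dB threshold.
The 12 dB excess becomes 3 dB after 4:1 reduction.
That puts the output at -19 dB; make-up adds 11 dB, giving -8 dB.

-8 dB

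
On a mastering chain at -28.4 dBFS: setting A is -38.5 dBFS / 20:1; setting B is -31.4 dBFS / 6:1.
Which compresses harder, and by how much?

A: 10.1 dB over, compressed to 0.505 dB over, so 9.595 dB of GR.
B: 3 dB over, compressed to 0.5 dB over, so 2.5 dB of GR.
A reduces 7.095 dB more.

A, by 7.095 dB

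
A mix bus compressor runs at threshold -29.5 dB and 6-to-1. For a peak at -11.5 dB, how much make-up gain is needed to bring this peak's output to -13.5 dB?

13 dB

The peak compresses to -29.5 + 18/6 = -26.5 dB.
To reach -13.5 dB requires -13.5 − (-26.5) = 13 dB of make-up.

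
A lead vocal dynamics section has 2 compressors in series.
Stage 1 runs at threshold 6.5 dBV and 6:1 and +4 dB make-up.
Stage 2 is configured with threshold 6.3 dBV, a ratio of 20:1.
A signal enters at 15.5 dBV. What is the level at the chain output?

6.585 dBV

Stage 1: 15.5 dBV is 9 dB over 6.5 dBV; at 6:1 that becomes 1.5 dB over, giving 8 dBV; +4 dB make-up → 12 dBV.
Stage 2: 12 dBV is 5.7 dB over 6.3 dBV; at 20:1 that becomes 0.285 dB over, giving 6.585 dBV.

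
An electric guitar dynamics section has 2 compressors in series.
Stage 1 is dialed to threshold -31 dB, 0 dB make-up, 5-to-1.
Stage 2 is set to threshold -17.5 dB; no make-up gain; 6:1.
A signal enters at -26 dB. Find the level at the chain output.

-30 dB

Stage 1: overshoot 5 dB → 5/5 = 1 dB → -30 dB.
Stage 2: -30 dB is at or below the -17.5 dB threshold — no compression; output -30 dB.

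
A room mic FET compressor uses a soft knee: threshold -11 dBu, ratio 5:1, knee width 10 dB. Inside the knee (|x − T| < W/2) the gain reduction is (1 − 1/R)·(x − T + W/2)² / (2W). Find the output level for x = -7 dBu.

-10.24 dBu

x − T + W/2 = -7 − (-11) + 5 = 9.
GR = (1 − 1/5) × 9² / 20 = 0.8 × 81 / 20 = 3.24 dB.
Output = -7 − 3.24 = -10.24 dBu.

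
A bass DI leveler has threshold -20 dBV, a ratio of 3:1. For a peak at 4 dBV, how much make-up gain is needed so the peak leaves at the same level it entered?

Overshoot 24 dB → 24/3 = 8 dB after compression, so the compressed level is -20 + 8 = -12 dBV.
Make-up = target − compressed = 4 − (-12) = 16 dB.

16 dB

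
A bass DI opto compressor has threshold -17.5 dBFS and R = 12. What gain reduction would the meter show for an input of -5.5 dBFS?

-5.5 dBFS exceeds the threshold by 12 dB.
A 12:1 ratio leaves 1 dB of that excess.
GR = overshoot in − overshoot out = 12 − 1 = 11 dB.

11 dB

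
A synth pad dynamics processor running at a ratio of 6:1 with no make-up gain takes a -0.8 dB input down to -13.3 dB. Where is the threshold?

Input is 15 dB above T (since output overshoot × R = input overshoot: (-13.3 − T)·6 = -0.8 − T gives T = -15.8 dB).
Check: -15.8 + (-0.8 − (-15.8))/6 = -15.8 + 2.5 = -13.3 dB. ✓

-15.8 dB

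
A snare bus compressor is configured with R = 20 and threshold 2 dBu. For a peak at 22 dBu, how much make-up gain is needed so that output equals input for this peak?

Overshoot 20 dB → 20/20 = 1 dB after compression, so the compressed level is 2 + 1 = 3 dBu.
Make-up = target − compressed = 22 − 3 = 19 dB.

19 dB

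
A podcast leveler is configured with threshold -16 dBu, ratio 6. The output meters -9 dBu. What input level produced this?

26 dBu

That's 7 dB above the -16 dBu threshold.
Before 6:1 compression the overshoot was 7 × 6 = 42 dB, so input = -16 + 42 = 26 dBu.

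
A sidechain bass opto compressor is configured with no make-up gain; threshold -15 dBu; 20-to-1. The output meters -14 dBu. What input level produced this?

5 dBu

The compressed level sits -14 − (-15) = 1 dB over threshold.
Before 20:1 compression the overshoot was 1 × 20 = 20 dB, so input = -15 + 20 = 5 dBu.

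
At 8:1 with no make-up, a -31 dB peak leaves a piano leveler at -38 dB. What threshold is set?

Let T be the threshold. Output overshoot = (input overshoot)/R, so -38 − T = (-31 − T)/8.
8·(-38 − T) = -31 − T → 7·T = -304 − (-31) = -273.
T = -273/7 = -39 dB.

-39 dB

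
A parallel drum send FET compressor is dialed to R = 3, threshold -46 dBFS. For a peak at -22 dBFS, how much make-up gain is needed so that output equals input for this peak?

16 dB

Overshoot 24 dB → 24/3 = 8 dB after compression, so the compressed level is -46 + 8 = -38 dBFS.
Make-up = target − compressed = -22 − (-38) = 16 dB.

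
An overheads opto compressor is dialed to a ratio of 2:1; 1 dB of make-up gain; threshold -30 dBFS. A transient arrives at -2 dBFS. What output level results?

-2 dBFS sits 28 dB over threshold.
The 28 dB excess becomes 14 dB after 2:1 reduction.
Output = -30 + 14 = -16 dBFS; make-up adds 1 dB, giving -15 dBFS.

-15 dBFS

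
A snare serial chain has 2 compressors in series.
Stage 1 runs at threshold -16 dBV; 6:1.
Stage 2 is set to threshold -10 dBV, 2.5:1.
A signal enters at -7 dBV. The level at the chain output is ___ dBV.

-14.5 dBV

Stage 1: overshoot 9 dB → 9/6 = 1.5 dB → -14.5 dBV.
Stage 2: below threshold (-14.5 ≤ -10); passes unchanged; output -14.5 dBV.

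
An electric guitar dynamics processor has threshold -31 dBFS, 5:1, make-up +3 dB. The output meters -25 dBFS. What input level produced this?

-16 dBFS

Remove make-up: -25 − 3 = -28 dBFS.
That's 3 dB above the -31 dBFS threshold.
Undo the ratio: input overshoot = 3 × 5 = 15 dB, giving input = -16 dBFS.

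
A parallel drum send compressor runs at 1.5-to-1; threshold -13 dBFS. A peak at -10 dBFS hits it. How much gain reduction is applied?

Overshoot = -10 − (-13) = 3 dB.
After 1.5:1 compression the overshoot becomes 3/1.5 = 2 dB.
So the signal is attenuated by 3 − 2 = 1 dB.

1 dB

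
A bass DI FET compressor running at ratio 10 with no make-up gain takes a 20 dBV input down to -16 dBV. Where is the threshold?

-20 dBV

Gain reduction = 20 − (-16) = 36 dB; output overshoot = GR / (R − 1) = 36 / 9 = 4 dB.
Threshold = output − output overshoot = -16 − 4 = -20 dBV.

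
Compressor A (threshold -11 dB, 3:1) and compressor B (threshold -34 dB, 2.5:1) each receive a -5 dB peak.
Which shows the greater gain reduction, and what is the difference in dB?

B, by 13.4 dB

A: overshoot 6 dB → output overshoot 2 dB → GR 4 dB.
B: overshoot 29 dB → output overshoot 11.6 dB → GR 17.4 dB.
Difference: 13.4 dB in favour of B.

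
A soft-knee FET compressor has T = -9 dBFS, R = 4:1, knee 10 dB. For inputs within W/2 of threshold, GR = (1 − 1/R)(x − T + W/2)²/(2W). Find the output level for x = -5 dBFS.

x − T + W/2 = -5 − (-9) + 5 = 9.
GR = (1 − 1/4) × 9² / 20 = 0.75 × 81 / 20 = 3.0375 dB.
Output = -5 − 3.0375 = -8.0375 dBFS.

-8.0375 dBFS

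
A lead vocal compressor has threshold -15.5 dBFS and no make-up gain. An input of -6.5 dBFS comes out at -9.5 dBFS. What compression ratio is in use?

1.5:1

Input overshoot = -6.5 − (-15.5) = 9 dB; output overshoot = -9.5 − (-15.5) = 6 dB.
Ratio = 9 / 6 = 1.5.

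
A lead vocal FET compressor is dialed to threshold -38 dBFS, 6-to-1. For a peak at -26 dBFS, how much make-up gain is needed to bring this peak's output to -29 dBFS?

7 dB

Overshoot 12 dB → 12/6 = 2 dB after compression, so the compressed level is -38 + 2 = -36 dBFS.
Make-up = target − compressed = -29 − (-36) = 7 dB.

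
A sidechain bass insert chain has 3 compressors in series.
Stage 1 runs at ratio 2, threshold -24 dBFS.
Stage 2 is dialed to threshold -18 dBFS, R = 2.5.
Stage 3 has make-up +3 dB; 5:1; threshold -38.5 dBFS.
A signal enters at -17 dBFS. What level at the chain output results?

Stage 1: -17 dBFS is 7 dB over -24 dBFS; at 2:1 that becomes 3.5 dB over, giving -20.5 dBFS.
Stage 2: below threshold (-20.5 ≤ -18); passes unchanged; output -20.5 dBFS.
Stage 3: overshoot 18 dB → 18/5 = 3.6 dB → -34.9 dBFS; +3 dB make-up → -31.9 dBFS.

-31.9 dBFS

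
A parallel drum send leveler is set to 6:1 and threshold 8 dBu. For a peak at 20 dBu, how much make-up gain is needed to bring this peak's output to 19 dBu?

9 dB

Overshoot 12 dB → 12/6 = 2 dB after compression, so the compressed level is 8 + 2 = 10 dBu.
Make-up = target − compressed = 19 − 10 = 9 dB.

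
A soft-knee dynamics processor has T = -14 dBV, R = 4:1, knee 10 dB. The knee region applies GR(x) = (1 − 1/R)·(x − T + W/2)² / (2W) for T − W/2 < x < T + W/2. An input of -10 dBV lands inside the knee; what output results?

-13.0375 dBV

x − T + W/2 = -10 − (-14) + 5 = 9.
GR = (1 − 1/4) × 9² / 20 = 0.75 × 81 / 20 = 3.0375 dB.
Output = -10 − 3.0375 = -13.0375 dBV.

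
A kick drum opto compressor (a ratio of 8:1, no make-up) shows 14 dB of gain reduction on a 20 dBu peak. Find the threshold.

4 dBu

Input is 16 dB above T (since output overshoot × R = input overshoot: (6 − T)·8 = 20 − T gives T = 4 dBu).
Check: 4 + (20 − 4)/8 = 4 + 2 = 6 dBu. ✓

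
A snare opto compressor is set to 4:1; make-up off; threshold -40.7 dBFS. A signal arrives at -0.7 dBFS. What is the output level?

Overshoot: -0.7 − (-40.7) = 40 dB.
At 4:1 the overshoot is divided by 4, leaving 10 dB above threshold.
Output = -40.7 + 10 = -30.7 dBFS.

-30.7 dBFS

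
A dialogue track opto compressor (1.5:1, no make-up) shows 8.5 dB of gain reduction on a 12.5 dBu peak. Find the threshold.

Let T be the threshold. Output overshoot = (input overshoot)/R, so 4 − T = (12.5 − T)/1.5.
1.5·(4 − T) = 12.5 − T → 0.5·T = 6 − 12.5 = -6.5.
T = -6.5/0.5 = -13 dBu.

-13 dBu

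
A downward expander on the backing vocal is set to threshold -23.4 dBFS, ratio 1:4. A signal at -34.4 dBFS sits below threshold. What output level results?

Undershoot = (-23.4) − (-34.4) = 11 dB.
At 1:4, that expands to 44 dB under threshold.
Output = -23.4 − 44 = -67.4 dBFS.

-67.4 dBFS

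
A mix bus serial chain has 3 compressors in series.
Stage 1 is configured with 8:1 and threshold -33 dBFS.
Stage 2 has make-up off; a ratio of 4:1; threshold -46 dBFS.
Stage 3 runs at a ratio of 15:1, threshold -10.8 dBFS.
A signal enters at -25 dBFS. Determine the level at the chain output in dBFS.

-42.5 dBFS

Stage 1: 8 dB above -33 dBFS, reduced 8:1 to 1 dB above → -32 dBFS.
Stage 2: 14 dB above -46 dBFS, reduced 4:1 to 3.5 dB above → -42.5 dBFS.
Stage 3: -42.5 dBFS is at or below the -10.8 dBFS threshold — no compression; output -42.5 dBFS.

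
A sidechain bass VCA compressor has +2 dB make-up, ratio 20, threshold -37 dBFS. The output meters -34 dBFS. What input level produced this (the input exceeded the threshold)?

Before make-up, the level was -34 − 2 = -36 dBFS.
The compressed level sits -36 − (-37) = 1 dB over threshold.
Before 20:1 compression the overshoot was 1 × 20 = 20 dB, so input = -37 + 20 = -17 dBFS.

-17 dBFS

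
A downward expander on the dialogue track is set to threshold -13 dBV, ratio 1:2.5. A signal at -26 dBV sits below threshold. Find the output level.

Below threshold, a 1:2.5 expander applies gain = (2.5−1)×(T − x) of attenuation.
(2.5−1) × 13 = 19.5 dB, so output = -26 − 19.5 = -45.5 dBV.

-45.5 dBV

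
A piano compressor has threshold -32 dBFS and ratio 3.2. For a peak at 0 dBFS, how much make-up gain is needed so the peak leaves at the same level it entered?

22 dB

Overshoot 32 dB → 32/3.2 = 10 dB after compression, so the compressed level is -32 + 10 = -22 dBFS.
Make-up = target − compressed = 0 − (-22) = 22 dB.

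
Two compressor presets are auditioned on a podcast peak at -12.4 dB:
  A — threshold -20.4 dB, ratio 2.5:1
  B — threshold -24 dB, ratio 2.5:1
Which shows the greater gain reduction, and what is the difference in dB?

A: GR = 8 − 8/2.5 = 4.8 dB.
B: GR = 11.6 − 11.6/2.5 = 6.96 dB.
B applies 2.16 dB more gain reduction.

B, by 2.16 dB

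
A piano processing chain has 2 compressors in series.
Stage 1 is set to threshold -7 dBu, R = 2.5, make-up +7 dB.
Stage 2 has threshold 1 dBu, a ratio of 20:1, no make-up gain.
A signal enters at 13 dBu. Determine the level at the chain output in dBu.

Stage 1: overshoot 20 dB → 20/2.5 = 8 dB → 1 dBu; +7 dB make-up → 8 dBu.
Stage 2: 7 dB above 1 dBu, reduced 20:1 to 0.35 dB above → 1.35 dBu.

1.35 dBu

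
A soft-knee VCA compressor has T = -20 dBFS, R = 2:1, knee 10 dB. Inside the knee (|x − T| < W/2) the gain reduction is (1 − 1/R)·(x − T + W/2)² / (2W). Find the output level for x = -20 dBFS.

x − T + W/2 = -20 − (-20) + 5 = 5.
GR = (1 − 1/2) × 5² / 20 = 0.5 × 25 / 20 = 0.625 dB.
Output = -20 − 0.625 = -20.625 dBFS.

-20.625 dBFS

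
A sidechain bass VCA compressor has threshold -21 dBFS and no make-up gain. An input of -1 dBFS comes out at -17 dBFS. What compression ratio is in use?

Input overshoot = -1 − (-21) = 20 dB; output overshoot = -17 − (-21) = 4 dB.
Ratio = 20 / 4 = 5.

5:1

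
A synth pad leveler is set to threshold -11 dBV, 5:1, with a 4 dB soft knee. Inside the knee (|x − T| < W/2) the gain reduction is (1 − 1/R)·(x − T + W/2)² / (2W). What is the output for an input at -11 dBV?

-11.4 dBV

x − T + W/2 = -11 − (-11) + 2 = 2.
GR = (1 − 1/5) × 2² / 8 = 0.8 × 4 / 8 = 0.4 dB.
Output = -11 − 0.4 = -11.4 dBV.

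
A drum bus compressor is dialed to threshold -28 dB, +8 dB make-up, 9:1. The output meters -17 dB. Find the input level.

-1 dB

Remove make-up: -17 − 8 = -25 dB.
The compressed level sits -25 − (-28) = 3 dB over threshold.
Before 9:1 compression the overshoot was 3 × 9 = 27 dB, so input = -28 + 27 = -1 dB.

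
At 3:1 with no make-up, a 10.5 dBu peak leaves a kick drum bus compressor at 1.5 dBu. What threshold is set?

Gain reduction = 10.5 − 1.5 = 9 dB; output overshoot = GR / (R − 1) = 9 / 2 = 4.5 dB.
Threshold = output − output overshoot = 1.5 − 4.5 = -3 dBu.

-3 dBu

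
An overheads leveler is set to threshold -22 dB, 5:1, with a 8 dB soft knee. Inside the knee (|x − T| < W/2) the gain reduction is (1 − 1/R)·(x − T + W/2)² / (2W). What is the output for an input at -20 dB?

-21.8 dB

x − T + W/2 = -20 − (-22) + 4 = 6.
GR = (1 − 1/5) × 6² / 16 = 0.8 × 36 / 16 = 1.8 dB.
Output = -20 − 1.8 = -21.8 dB.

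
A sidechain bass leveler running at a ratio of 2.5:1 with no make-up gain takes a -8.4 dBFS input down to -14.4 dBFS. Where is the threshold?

Gain reduction = -8.4 − (-14.4) = 6 dB; output overshoot = GR / (R − 1) = 6 / 1.5 = 4 dB.
Threshold = output − output overshoot = -14.4 − 4 = -18.4 dBFS.

-18.4 dBFS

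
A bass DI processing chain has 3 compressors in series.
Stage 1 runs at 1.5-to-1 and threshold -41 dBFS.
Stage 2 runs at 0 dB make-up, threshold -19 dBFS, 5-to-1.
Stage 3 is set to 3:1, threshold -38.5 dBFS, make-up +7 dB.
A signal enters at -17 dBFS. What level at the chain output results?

Stage 1: -17 dBFS is 24 dB over -41 dBFS; at 1.5:1 that becomes 16 dB over, giving -25 dBFS.
Stage 2: below threshold (-25 ≤ -19); passes unchanged; output -25 dBFS.
Stage 3: 13.5 dB above -38.5 dBFS, reduced 3:1 to 4.5 dB above → -34 dBFS; +7 dB make-up → -27 dBFS.

-27 dBFS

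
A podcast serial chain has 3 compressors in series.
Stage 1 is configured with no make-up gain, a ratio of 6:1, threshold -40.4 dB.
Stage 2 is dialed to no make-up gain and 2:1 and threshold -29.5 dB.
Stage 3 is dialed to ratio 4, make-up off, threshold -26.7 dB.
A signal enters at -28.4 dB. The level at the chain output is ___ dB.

Stage 1: 12 dB above -40.4 dB, reduced 6:1 to 2 dB above → -38.4 dB.
Stage 2: -38.4 dB ≤ -29.5 dB, so stage 2 doesn't engage; output -38.4 dB.
Stage 3: -38.4 dB is at or below the -26.7 dB threshold — no compression; output -38.4 dB.

-38.4 dB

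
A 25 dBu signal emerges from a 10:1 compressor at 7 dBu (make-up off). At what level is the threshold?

Let T be the threshold. Output overshoot = (input overshoot)/R, so 7 − T = (25 − T)/10.
10·(7 − T) = 25 − T → 9·T = 70 − 25 = 45.
T = 45/9 = 5 dBu.

5 dBu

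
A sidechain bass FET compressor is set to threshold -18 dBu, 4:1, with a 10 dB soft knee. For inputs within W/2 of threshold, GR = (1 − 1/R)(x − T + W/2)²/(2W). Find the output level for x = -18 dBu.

-18.9375 dBu

x − T + W/2 = -18 − (-18) + 5 = 5.
GR = (1 − 1/4) × 5² / 20 = 0.75 × 25 / 20 = 0.9375 dB.
Output = -18 − 0.9375 = -18.9375 dBu.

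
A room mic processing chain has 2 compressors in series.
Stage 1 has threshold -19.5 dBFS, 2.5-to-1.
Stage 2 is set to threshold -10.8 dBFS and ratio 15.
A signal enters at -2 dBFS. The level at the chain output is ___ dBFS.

-12.5 dBFS

Stage 1: overshoot 17.5 dB → 17.5/2.5 = 7 dB → -12.5 dBFS.
Stage 2: below threshold (-12.5 ≤ -10.8); passes unchanged; output -12.5 dBFS.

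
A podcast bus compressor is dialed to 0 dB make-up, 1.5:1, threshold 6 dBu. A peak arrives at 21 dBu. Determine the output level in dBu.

16 dBu

21 dBu sits 15 dB over threshold.
At 1.5:1 the overshoot is divided by 1.5, leaving 10 dB above threshold.
Output = 6 + 10 = 16 dBu.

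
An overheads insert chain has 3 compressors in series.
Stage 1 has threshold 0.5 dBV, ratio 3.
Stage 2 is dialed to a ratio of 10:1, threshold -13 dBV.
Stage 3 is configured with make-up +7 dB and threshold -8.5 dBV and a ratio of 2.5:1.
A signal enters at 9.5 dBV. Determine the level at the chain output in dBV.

-4.35 dBV

Stage 1: 9.5 dBV is 9 dB over 0.5 dBV; at 3:1 that becomes 3 dB over, giving 3.5 dBV.
Stage 2: 16.5 dB above -13 dBV, reduced 10:1 to 1.65 dB above → -11.35 dBV.
Stage 3: -11.35 dBV ≤ -8.5 dBV, so stage 3 doesn't engage; make-up brings it to -4.35 dBV.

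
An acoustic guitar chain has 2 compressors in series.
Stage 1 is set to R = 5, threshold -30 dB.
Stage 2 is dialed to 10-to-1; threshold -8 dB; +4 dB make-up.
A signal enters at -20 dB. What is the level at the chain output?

-24 dB

Stage 1: overshoot 10 dB → 10/5 = 2 dB → -28 dB.
Stage 2: -28 dB is at or below the -8 dB threshold — no compression; make-up brings it to -24 dB.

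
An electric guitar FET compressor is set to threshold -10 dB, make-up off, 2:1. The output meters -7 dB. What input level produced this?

-4 dB

That's 3 dB above the -10 dB threshold.
Undo the ratio: input overshoot = 3 × 2 = 6 dB, giving input = -4 dB.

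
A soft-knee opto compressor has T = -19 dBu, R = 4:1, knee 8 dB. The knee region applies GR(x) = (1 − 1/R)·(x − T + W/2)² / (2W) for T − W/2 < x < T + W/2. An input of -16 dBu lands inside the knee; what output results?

-18.296875 dBu

x − T + W/2 = -16 − (-19) + 4 = 7.
GR = (1 − 1/4) × 7² / 16 = 0.75 × 49 / 16 = 2.296875 dB.
Output = -16 − 2.296875 = -18.296875 dBu.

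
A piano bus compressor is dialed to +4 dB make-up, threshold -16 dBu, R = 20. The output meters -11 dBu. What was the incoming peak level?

Stripping the +4 dB make-up gives -15 dBu at the gain stage.
The compressed level sits -15 − (-16) = 1 dB over threshold.
Before 20:1 compression the overshoot was 1 × 20 = 20 dB, so input = -16 + 20 = 4 dBu.

4 dBu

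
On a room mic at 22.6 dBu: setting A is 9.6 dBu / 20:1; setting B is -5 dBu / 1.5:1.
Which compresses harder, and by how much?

A: GR = 13 − 13/20 = 12.35 dB.
B: GR = 27.6 − 27.6/1.5 = 9.2 dB.
A reduces 3.15 dB more.

A, by 3.15 dB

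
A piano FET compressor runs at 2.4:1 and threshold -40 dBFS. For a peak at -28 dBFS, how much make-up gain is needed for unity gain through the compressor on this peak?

Without make-up, output = threshold + overshoot/2.4 = -40 + 5 = -35 dBFS.
Gap to target: 7 dB.

7 dB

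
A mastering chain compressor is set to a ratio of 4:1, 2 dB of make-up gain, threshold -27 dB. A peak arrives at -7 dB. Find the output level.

-7 dB sits 20 dB over threshold.
The 20 dB excess becomes 5 dB after 4:1 reduction.
Output = -27 + 5 = -22 dB; make-up adds 2 dB, giving -20 dB.

-20 dB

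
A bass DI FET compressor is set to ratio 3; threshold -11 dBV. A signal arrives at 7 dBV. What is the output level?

Overshoot: 7 − (-11) = 18 dB.
3:1 compression reduces that to 18/3 = 6 dB over.
So the level is -11 + 6 = -5 dBV.

-5 dBV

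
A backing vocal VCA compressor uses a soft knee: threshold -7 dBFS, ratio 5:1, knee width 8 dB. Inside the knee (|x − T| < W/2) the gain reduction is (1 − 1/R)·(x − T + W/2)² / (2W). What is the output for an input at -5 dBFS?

x − T + W/2 = -5 − (-7) + 4 = 6.
GR = (1 − 1/5) × 6² / 16 = 0.8 × 36 / 16 = 1.8 dB.
Output = -5 − 1.8 = -6.8 dBFS.

-6.8 dBFS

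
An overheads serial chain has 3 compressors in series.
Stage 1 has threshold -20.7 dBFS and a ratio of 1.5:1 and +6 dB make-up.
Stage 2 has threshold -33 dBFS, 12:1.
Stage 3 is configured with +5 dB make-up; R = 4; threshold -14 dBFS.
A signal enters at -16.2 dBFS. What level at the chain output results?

-26.225 dBFS

Stage 1: overshoot 4.5 dB → 4.5/1.5 = 3 dB → -17.7 dBFS; +6 dB make-up → -11.7 dBFS.
Stage 2: 21.3 dB above -33 dBFS, reduced 12:1 to 1.775 dB above → -31.225 dBFS.
Stage 3: -31.225 dBFS ≤ -14 dBFS, so stage 3 doesn't engage; make-up brings it to -26.225 dBFS.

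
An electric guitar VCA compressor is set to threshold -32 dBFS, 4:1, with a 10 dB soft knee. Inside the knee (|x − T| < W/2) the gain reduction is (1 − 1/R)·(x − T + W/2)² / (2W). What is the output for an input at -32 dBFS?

x − T + W/2 = -32 − (-32) + 5 = 5.
GR = (1 − 1/4) × 5² / 20 = 0.75 × 25 / 20 = 0.9375 dB.
Output = -32 − 0.9375 = -32.9375 dBFS.

-32.9375 dBFS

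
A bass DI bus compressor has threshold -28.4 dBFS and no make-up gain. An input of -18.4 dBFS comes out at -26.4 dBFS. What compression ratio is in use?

Input overshoot = -18.4 − (-28.4) = 10 dB; output overshoot = -26.4 − (-28.4) = 2 dB.
Ratio = 10 / 2 = 5.

5:1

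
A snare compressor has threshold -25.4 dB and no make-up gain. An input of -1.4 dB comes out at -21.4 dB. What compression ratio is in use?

6:1

Input overshoot = -1.4 − (-25.4) = 24 dB; output overshoot = -21.4 − (-25.4) = 4 dB.
Ratio = 24 / 4 = 6.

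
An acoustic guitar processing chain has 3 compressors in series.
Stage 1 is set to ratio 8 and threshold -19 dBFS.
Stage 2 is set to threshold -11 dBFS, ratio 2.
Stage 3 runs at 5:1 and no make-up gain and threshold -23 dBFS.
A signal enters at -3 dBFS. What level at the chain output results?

-21.8 dBFS

Stage 1: 16 dB above -19 dBFS, reduced 8:1 to 2 dB above → -17 dBFS.
Stage 2: below threshold (-17 ≤ -11); passes unchanged; output -17 dBFS.
Stage 3: 6 dB above -23 dBFS, reduced 5:1 to 1.2 dB above → -21.8 dBFS.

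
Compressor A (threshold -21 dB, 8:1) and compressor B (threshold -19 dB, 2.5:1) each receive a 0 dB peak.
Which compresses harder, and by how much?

A: 21 dB over, compressed to 2.625 dB over, so 18.375 dB of GR.
B: 19 dB over, compressed to 7.6 dB over, so 11.4 dB of GR.
A applies 6.975 dB more gain reduction.

A, by 6.975 dB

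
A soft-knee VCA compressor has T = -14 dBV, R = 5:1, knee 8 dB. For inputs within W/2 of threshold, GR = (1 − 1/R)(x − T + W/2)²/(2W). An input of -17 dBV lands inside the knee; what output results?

x − T + W/2 = -17 − (-14) + 4 = 1.
GR = (1 − 1/5) × 1² / 16 = 0.8 × 1 / 16 = 0.05 dB.
Output = -17 − 0.05 = -17.05 dBV.

-17.05 dBV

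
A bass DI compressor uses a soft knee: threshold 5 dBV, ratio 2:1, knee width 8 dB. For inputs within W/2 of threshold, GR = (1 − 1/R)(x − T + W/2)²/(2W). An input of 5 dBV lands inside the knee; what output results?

4.5 dBV

x − T + W/2 = 5 − 5 + 4 = 4.
GR = (1 − 1/2) × 4² / 16 = 0.5 × 16 / 16 = 0.5 dB.
Output = 5 − 0.5 = 4.5 dBV.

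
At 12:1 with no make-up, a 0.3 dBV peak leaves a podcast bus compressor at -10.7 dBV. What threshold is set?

-11.7 dBV

Input is 12 dB above T (since output overshoot × R = input overshoot: (-10.7 − T)·12 = 0.3 − T gives T = -11.7 dBV).
Check: -11.7 + (0.3 − (-11.7))/12 = -11.7 + 1 = -10.7 dBV. ✓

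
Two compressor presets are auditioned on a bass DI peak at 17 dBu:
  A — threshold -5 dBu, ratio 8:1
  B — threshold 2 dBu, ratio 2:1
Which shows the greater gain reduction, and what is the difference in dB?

A, by 11.75 dB

A: overshoot 22 dB → output overshoot 2.75 dB → GR 19.25 dB.
B: overshoot 15 dB → output overshoot 7.5 dB → GR 7.5 dB.
A applies 11.75 dB more gain reduction.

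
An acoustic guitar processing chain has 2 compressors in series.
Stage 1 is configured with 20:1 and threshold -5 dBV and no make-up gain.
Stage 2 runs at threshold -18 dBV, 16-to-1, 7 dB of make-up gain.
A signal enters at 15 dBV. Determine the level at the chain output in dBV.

Stage 1: overshoot 20 dB → 20/20 = 1 dB → -4 dBV.
Stage 2: -4 dBV is 14 dB over -18 dBV; at 16:1 that becomes 0.875 dB over, giving -17.125 dBV; +7 dB make-up → -10.125 dBV.

-10.125 dBV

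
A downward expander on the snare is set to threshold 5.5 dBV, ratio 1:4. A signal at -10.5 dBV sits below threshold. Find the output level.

Below threshold, a 1:4 expander applies gain = (4−1)×(T − x) of attenuation.
(4−1) × 16 = 48 dB, so output = -10.5 − 48 = -58.5 dBV.

-58.5 dBV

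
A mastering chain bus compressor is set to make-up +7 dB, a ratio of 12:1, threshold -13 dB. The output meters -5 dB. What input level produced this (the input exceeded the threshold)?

Stripping the +7 dB make-up gives -12 dB at the gain stage.
That's 1 dB above the -13 dB threshold.
Before 12:1 compression the overshoot was 1 × 12 = 12 dB, so input = -13 + 12 = -1 dB.

-1 dB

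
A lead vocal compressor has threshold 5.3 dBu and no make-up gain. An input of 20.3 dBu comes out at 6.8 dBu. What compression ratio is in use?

Input overshoot = 20.3 − 5.3 = 15 dB; output overshoot = 6.8 − 5.3 = 1.5 dB.
Ratio = 15 / 1.5 = 10.

10:1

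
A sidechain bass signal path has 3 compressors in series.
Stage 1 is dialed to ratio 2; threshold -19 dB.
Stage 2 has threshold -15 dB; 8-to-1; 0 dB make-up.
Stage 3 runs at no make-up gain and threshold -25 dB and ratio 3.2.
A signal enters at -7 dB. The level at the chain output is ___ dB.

Stage 1: overshoot 12 dB → 12/2 = 6 dB → -13 dB.
Stage 2: 2 dB above -15 dB, reduced 8:1 to 0.25 dB above → -14.75 dB.
Stage 3: 10.25 dB above -25 dB, reduced 3.2:1 to 3.203125 dB above → -21.796875 dB.

-21.796875 dB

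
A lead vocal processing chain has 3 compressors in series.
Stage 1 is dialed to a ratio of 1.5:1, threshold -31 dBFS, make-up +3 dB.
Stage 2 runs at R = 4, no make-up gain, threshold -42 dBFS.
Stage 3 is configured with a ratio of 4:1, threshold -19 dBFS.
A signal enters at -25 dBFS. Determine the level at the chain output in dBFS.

Stage 1: overshoot 6 dB → 6/1.5 = 4 dB → -27 dBFS; +3 dB make-up → -24 dBFS.
Stage 2: -24 dBFS is 18 dB over -42 dBFS; at 4:1 that becomes 4.5 dB over, giving -37.5 dBFS.
Stage 3: -37.5 dBFS is at or below the -19 dBFS threshold — no compression; output -37.5 dBFS.

-37.5 dBFS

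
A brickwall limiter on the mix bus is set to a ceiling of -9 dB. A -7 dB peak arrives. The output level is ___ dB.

-9 dB

At ∞:1, everything above -9 dB is held at the ceiling.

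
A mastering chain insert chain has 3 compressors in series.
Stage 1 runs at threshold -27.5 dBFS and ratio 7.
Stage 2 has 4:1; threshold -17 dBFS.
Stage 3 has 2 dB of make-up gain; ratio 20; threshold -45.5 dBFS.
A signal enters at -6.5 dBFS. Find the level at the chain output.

-42.45 dBFS

Stage 1: overshoot 21 dB → 21/7 = 3 dB → -24.5 dBFS.
Stage 2: below threshold (-24.5 ≤ -17); passes unchanged; output -24.5 dBFS.
Stage 3: 21 dB above -45.5 dBFS, reduced 20:1 to 1.05 dB above → -44.45 dBFS; +2 dB make-up → -42.45 dBFS.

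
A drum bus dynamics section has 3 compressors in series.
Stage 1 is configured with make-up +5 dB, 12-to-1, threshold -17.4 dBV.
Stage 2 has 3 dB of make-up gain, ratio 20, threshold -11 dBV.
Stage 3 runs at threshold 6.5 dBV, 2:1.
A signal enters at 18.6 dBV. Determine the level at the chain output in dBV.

Stage 1: 36 dB above -17.4 dBV, reduced 12:1 to 3 dB above → -14.4 dBV; +5 dB make-up → -9.4 dBV.
Stage 2: overshoot 1.6 dB → 1.6/20 = 0.08 dB → -10.92 dBV; +3 dB make-up → -7.92 dBV.
Stage 3: -7.92 dBV is at or below the 6.5 dBV threshold — no compression; output -7.92 dBV.

-7.92 dBV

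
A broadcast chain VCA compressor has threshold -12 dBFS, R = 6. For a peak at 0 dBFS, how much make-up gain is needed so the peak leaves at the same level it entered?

Overshoot 12 dB → 12/6 = 2 dB after compression, so the compressed level is -12 + 2 = -10 dBFS.
Make-up = target − compressed = 0 − (-10) = 10 dB.

10 dB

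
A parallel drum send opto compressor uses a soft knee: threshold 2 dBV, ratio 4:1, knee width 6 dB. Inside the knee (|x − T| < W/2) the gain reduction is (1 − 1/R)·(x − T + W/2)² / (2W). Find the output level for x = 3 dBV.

2 dBV

x − T + W/2 = 3 − 2 + 3 = 4.
GR = (1 − 1/4) × 4² / 12 = 0.75 × 16 / 12 = 1 dB.
Output = 3 − 1 = 2 dBV.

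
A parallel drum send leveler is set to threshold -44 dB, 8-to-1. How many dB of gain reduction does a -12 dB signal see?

Overshoot = -12 − (-44) = 32 dB.
At 8:1, output sits 32/8 = 4 dB above threshold.
Gain reduction = 32 − 4 = 28 dB.

28 dB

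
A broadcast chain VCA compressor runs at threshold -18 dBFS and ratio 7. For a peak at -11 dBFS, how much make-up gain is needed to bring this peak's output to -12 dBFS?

5 dB

Without make-up, output = threshold + overshoot/7 = -18 + 1 = -17 dBFS.
Gap to target: 5 dB.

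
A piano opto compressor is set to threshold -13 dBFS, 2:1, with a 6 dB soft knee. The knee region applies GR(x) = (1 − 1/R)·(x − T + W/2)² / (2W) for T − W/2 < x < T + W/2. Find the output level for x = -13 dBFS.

-13.375 dBFS

x − T + W/2 = -13 − (-13) + 3 = 3.
GR = (1 − 1/2) × 3² / 12 = 0.5 × 9 / 12 = 0.375 dB.
Output = -13 − 0.375 = -13.375 dBFS.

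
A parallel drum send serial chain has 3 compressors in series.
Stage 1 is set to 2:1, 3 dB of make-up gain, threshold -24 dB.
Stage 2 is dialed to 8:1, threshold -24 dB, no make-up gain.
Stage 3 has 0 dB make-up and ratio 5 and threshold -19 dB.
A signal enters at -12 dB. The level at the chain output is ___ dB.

Stage 1: overshoot 12 dB → 12/2 = 6 dB → -18 dB; +3 dB make-up → -15 dB.
Stage 2: -15 dB is 9 dB over -24 dB; at 8:1 that becomes 1.125 dB over, giving -22.875 dB.
Stage 3: -22.875 dB ≤ -19 dB, so stage 3 doesn't engage; output -22.875 dB.

-22.875 dB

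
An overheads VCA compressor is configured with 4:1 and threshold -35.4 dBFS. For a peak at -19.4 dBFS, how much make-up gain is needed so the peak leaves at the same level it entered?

The peak compresses to -35.4 + 16/4 = -31.4 dBFS.
To reach -19.4 dBFS requires -19.4 − (-31.4) = 12 dB of make-up.

12 dB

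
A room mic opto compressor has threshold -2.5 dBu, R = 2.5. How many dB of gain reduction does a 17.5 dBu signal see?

12 dB

17.5 dBu exceeds the threshold by 20 dB.
A 2.5:1 ratio leaves 8 dB of that excess.
So the signal is attenuated by 20 − 8 = 12 dB.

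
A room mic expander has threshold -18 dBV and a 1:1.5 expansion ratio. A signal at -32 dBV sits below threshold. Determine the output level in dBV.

-39 dBV

Below threshold, a 1:1.5 expander applies gain = (1.5−1)×(T − x) of attenuation.
(1.5−1) × 14 = 7 dB, so output = -32 − 7 = -39 dBV.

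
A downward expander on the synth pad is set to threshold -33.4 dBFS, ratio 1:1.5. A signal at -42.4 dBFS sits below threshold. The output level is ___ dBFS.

-46.9 dBFS

Undershoot = (-33.4) − (-42.4) = 9 dB.
At 1:1.5, that expands to 13.5 dB under threshold.
Output = -33.4 − 13.5 = -46.9 dBFS.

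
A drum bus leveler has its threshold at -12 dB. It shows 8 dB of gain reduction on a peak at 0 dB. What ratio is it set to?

Input overshoot = 0 − (-12) = 12 dB.
Output overshoot = 12 − 8 = 4 dB.
Ratio = input overshoot / output overshoot = 12 / 4 = 3.

3:1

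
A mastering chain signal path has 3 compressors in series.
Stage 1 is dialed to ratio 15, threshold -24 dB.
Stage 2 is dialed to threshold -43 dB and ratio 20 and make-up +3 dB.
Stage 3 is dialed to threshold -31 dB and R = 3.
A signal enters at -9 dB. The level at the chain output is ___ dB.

-39 dB

Stage 1: overshoot 15 dB → 15/15 = 1 dB → -23 dB.
Stage 2: 20 dB above -43 dB, reduced 20:1 to 1 dB above → -42 dB; +3 dB make-up → -39 dB.
Stage 3: -39 dB ≤ -31 dB, so stage 3 doesn't engage; output -39 dB.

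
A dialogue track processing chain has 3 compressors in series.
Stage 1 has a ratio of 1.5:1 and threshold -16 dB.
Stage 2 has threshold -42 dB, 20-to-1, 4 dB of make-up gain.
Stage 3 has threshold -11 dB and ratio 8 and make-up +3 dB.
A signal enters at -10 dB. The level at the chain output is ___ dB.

-33.5 dB

Stage 1: 6 dB above -16 dB, reduced 1.5:1 to 4 dB above → -12 dB.
Stage 2: overshoot 30 dB → 30/20 = 1.5 dB → -40.5 dB; +4 dB make-up → -36.5 dB.
Stage 3: -36.5 dB ≤ -11 dB, so stage 3 doesn't engage; make-up brings it to -33.5 dB.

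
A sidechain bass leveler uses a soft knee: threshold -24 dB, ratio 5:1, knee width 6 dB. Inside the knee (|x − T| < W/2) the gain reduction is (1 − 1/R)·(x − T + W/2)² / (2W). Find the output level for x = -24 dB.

x − T + W/2 = -24 − (-24) + 3 = 3.
GR = (1 − 1/5) × 3² / 12 = 0.8 × 9 / 12 = 0.6 dB.
Output = -24 − 0.6 = -24.6 dB.

-24.6 dB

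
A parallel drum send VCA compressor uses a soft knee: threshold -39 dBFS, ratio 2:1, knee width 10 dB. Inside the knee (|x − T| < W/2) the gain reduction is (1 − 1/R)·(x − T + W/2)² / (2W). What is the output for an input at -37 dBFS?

-38.225 dBFS

x − T + W/2 = -37 − (-39) + 5 = 7.
GR = (1 − 1/2) × 7² / 20 = 0.5 × 49 / 20 = 1.225 dB.
Output = -37 − 1.225 = -38.225 dBFS.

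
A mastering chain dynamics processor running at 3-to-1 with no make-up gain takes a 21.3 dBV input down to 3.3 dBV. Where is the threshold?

-5.7 dBV

Input is 27 dB above T (since output overshoot × R = input overshoot: (3.3 − T)·3 = 21.3 − T gives T = -5.7 dBV).
Check: -5.7 + (21.3 − (-5.7))/3 = -5.7 + 9 = 3.3 dBV. ✓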